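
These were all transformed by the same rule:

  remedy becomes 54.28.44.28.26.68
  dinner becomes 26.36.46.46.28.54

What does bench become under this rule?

With a=1..z=26, the number is 2·pos + 18.
Applying it to bench: b=2→22, e=5→28, n=14→46, c=3→24, h=8→34.

22.28.46.24.34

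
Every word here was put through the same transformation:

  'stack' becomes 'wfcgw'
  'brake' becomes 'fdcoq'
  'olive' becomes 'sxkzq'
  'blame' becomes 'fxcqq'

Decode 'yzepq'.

uncle

Shifts by position in stack: pos 0: s→w (+4), pos 1: t→f (+12), pos 2: a→c (+2), pos 3: c→g (+4), pos 4: k→w (+12) — repeating every 3. A repeating key of period 3 is used — shifts +4, +12, +2 over and over.
Undoing it on yzepq: y−4=u, z−12=n, e−2=c, p−4=l, q−12=e.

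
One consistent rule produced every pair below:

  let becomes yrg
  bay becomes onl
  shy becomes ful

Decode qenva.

Compare letters: l→y is +13, e→r is +13, t→g is +13 — a constant shift. It's a constant shift of +13 (ROT13).
Reversing it on qenva: q−13=d, e−13=r, n−13=a, v−13=i, a−13=n.

drain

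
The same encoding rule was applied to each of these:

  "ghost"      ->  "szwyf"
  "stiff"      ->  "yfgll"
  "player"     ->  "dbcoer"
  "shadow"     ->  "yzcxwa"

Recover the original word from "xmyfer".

duster

Each letter's alphabet position (a=0..z=25) is mapped through 7·x+2 mod 26 — an affine cipher.
Reversing it on xmyfer: x(23)→15·(23−2)≡3=d; m(12)→15·(12−2)≡20=u; y(24)→15·(24−2)≡18=s; f(5)→15·(5−2)≡19=t; e(4)→15·(4−2)≡4=e; r(17)→15·(17−2)≡17=r (all mod 26).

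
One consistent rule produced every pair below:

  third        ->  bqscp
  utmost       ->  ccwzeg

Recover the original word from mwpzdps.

In third: t→b is +8, h→q is +9, i→s is +10, r→c is +11 — the shift increases by 1 each position. Each letter shifts forward by (position + 8), i.e. 8, 9, 10, … — the shift grows by one for each successive letter.
Undoing it on mwpzdps: m−8=e, w−9=n, p−10=f, z−11=o, d−12=r, p−13=c, s−14=e.

enforce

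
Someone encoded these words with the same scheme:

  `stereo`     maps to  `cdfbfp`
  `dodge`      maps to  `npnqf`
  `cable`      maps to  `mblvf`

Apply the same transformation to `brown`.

The shift depends on letter class: consonant s→c is +10, but vowel e→f is +1. Two shifts are in play — +1 for a/e/i/o/u, +10 for every other letter.
On brown: b(cons)+10=l, r(cons)+10=b, o(vowel)+1=p, w(cons)+10=g, n(cons)+10=x.

lbpgx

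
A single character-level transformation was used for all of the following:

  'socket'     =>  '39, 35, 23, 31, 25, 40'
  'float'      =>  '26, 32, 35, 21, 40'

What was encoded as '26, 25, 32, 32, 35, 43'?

fellow

Each letter is replaced by its alphabet position (a=1..z=26) + 20.
Reversing it on 26, 25, 32, 32, 35, 43: 26→(26−20)÷1=6=f, 25→(25−20)÷1=5=e, 32→(32−20)÷1=12=l, 32→(32−20)÷1=12=l, 35→(35−20)÷1=15=o, 43→(43−20)÷1=23=w.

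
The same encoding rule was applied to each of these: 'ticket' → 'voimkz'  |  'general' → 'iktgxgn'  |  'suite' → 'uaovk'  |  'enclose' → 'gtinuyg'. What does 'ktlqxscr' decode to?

A repeating key of period 3 is used — shifts +2, +6, +6 over and over.
Decoding ktlqxscr: k−2=i, t−6=n, l−6=f, q−2=o, x−6=r, s−6=m, c−2=a, r−6=l.

informal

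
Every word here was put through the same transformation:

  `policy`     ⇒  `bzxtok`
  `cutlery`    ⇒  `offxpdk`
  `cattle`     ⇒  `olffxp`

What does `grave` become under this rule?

sdlhp

The shift depends on letter class: consonant p→b is +12, but vowel o→z is +11. Vowels shift forward by 11 and consonants shift forward by 12.
For grave: g(cons)+12=s, r(cons)+12=d, a(vowel)+11=l, v(cons)+12=h, e(vowel)+11=p.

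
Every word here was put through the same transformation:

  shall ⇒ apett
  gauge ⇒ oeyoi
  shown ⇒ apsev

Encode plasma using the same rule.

The shift depends on letter class: consonant s→a is +8, but vowel a→e is +4. The rule splits by letter class: vowels +4, consonants +8.
On plasma: p(cons)+8=x, l(cons)+8=t, a(vowel)+4=e, s(cons)+8=a, m(cons)+8=u, a(vowel)+4=e.

xteaue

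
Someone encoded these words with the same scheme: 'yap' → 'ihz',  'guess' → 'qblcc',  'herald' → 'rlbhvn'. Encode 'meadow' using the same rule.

wlhnvg

The shift depends on letter class: consonant y→i is +10, but vowel a→h is +7. Vowels shift forward by 7 and consonants shift forward by 10.
On meadow: m(cons)+10=w, e(vowel)+7=l, a(vowel)+7=h, d(cons)+10=n, o(vowel)+7=v, w(cons)+10=g.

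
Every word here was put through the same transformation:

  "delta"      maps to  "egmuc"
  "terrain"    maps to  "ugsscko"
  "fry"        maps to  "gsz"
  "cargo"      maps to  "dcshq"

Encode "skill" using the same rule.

The shift depends on letter class: consonant d→e is +1, but vowel e→g is +2. Two shifts are in play — +2 for a/e/i/o/u, +1 for every other letter.
On skill: s(cons)+1=t, k(cons)+1=l, i(vowel)+2=k, l(cons)+1=m, l(cons)+1=m.

tlkmm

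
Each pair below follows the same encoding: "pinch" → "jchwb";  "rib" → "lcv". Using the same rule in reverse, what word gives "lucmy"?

raise

Each letter is shifted forward by 20 in the alphabet (a Caesar shift of +20).
Undoing it on lucmy: l−20=r, u−20=a, c−20=i, m−20=s, y−20=e.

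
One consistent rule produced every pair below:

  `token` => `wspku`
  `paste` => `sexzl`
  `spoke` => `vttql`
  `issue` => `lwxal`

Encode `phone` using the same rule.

In token: t→w is +3, o→s is +4, k→p is +5, e→k is +6 — the shift increases by 1 each position. The shift increases by 1 at each position, starting from +3: 3, 4, 5, ….
For phone: p+3=s, h+4=l, o+5=t, n+6=t, e+7=l.

slttl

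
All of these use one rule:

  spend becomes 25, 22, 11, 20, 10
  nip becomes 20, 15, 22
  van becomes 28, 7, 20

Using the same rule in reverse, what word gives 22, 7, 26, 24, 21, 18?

s is letter #19 and maps to 25: an offset of 6. The number is (letter's place in the alphabet, a=1) + 6.
Reversing it on 22, 7, 26, 24, 21, 18: 22→(22−6)÷1=16=p, 7→(7−6)÷1=1=a, 26→(26−6)÷1=20=t, 24→(24−6)÷1=18=r, 21→(21−6)÷1=15=o, 18→(18−6)÷1=12=l.

patrol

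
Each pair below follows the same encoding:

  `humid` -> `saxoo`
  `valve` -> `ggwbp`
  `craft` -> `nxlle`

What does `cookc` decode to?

rider

Shifts by position in humid: pos 0: h→s (+11), pos 1: u→a (+6), pos 2: m→x (+11), pos 3: i→o (+6) — repeating every 2. It's a Vigenère-style cipher with numeric key [11,6]: position i shifts by key[i mod 2].
Undoing it on cookc: c−11=r, o−6=i, o−11=d, k−6=e, c−11=r.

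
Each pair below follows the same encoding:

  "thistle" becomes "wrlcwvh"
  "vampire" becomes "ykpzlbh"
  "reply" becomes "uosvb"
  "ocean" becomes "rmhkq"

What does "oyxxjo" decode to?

Shifts by position in thistle: pos 0: t→w (+3), pos 1: h→r (+10), pos 2: i→l (+3), pos 3: s→c (+10) — repeating every 2. It's a Vigenère-style cipher with numeric key [3,10]: position i shifts by key[i mod 2].
Undoing it on oyxxjo: o−3=l, y−10=o, x−3=u, x−10=n, j−3=g, o−10=e.

lounge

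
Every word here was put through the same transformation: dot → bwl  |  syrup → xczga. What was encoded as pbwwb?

The output letters match the input read backwards, each shifted +8: dot reversed is tod. Two steps: reverse the string, then apply a Caesar shift of +8.
Undoing it on pbwwb: shift back: p−8=h, b−8=t, w−8=o, w−8=o, b−8=t → htoot; then reverse → tooth.

tooth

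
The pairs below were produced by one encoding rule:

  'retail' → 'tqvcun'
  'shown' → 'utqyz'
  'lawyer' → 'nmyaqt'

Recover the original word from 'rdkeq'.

price

It's a Vigenère-style cipher with numeric key [2,12,2]: position i shifts by key[i mod 3].
Decoding rdkeq: r−2=p, d−12=r, k−2=i, e−2=c, q−12=e.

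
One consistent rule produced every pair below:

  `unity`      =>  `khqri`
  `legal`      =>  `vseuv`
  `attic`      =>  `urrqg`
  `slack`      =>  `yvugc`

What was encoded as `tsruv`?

petal

u(20)→k(10) and n(13)→h(7) fit y≡19x+20 (mod 26); the inverse of 19 mod 26 is 11. Treating letters as 0–25, the rule is x ↦ 19x + 20 (mod 26).
Decoding tsruv: t(19)→11·(19−20)≡15=p; s(18)→11·(18−20)≡4=e; r(17)→11·(17−20)≡19=t; u(20)→11·(20−20)≡0=a; v(21)→11·(21−20)≡11=l (all mod 26).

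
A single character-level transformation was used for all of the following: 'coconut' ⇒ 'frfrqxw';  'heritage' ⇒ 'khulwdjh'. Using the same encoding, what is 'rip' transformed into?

Compare letters: c→f is +3, o→r is +3, c→f is +3 — a constant shift. Each letter is shifted forward by 3 in the alphabet (a Caesar shift of +3).
On rip: r+3=u, i+3=l, p+3=s.

uls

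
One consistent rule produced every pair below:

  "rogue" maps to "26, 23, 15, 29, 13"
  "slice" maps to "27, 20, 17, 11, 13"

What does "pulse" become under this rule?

24, 29, 20, 27, 13

r is letter #18 and maps to 26: an offset of 8. Letters become their 1-based position plus 8 (so a→9, b→10, …).
Applying it to pulse: p=16→24, u=21→29, l=12→20, s=19→27, e=5→13.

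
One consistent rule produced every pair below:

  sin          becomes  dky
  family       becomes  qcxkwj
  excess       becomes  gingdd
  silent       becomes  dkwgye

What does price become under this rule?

ackng

The shift depends on letter class: consonant s→d is +11, but vowel i→k is +2. Two shifts are in play — +2 for a/e/i/o/u, +11 for every other letter.
For price: p(cons)+11=a, r(cons)+11=c, i(vowel)+2=k, c(cons)+11=n, e(vowel)+2=g.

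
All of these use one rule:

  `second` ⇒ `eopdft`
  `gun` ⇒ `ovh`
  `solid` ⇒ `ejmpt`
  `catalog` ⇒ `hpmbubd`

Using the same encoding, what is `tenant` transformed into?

uobofu

The output letters match the input read backwards, each shifted +1: second reversed is dnoces. The word is reversed, then every letter is shifted forward by 1.
For tenant: reverse → tnanet; then shift: t+1=u, n+1=o, a+1=b, n+1=o, e+1=f, t+1=u.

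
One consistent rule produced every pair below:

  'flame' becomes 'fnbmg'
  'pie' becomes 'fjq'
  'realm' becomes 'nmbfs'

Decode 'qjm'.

lip

Two steps: reverse the string, then apply a Caesar shift of +1.
Undoing it on qjm: shift back: q−1=p, j−1=i, m−1=l → pil; then reverse → lip.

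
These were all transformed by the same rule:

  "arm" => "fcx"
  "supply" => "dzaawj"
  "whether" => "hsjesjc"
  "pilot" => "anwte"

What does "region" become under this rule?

The shift depends on letter class: consonant r→c is +11, but vowel a→f is +5. Two shifts are in play — +5 for a/e/i/o/u, +11 for every other letter.
For region: r(cons)+11=c, e(vowel)+5=j, g(cons)+11=r, i(vowel)+5=n, o(vowel)+5=t, n(cons)+11=y.

cjrnty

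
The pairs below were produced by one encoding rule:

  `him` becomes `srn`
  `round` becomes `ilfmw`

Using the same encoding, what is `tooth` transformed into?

Each pair mirrors across the alphabet (h↔s, i↔r, m↔n): positions sum to 25. This is the alphabet-reversal cipher (Atbash): a becomes z, b becomes y, etc.
For tooth: t↔g, o↔l, o↔l, t↔g, h↔s.

gllgs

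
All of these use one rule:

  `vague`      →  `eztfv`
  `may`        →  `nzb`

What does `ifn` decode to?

Each pair mirrors across the alphabet (v↔e, a↔z, g↔t): positions sum to 25. This is the alphabet-reversal cipher (Atbash): a becomes z, b becomes y, etc.
Decoding ifn: i↔r, f↔u, n↔m.

rum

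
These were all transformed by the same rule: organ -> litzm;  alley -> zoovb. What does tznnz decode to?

Each pair mirrors across the alphabet (o↔l, r↔i, g↔t): positions sum to 25. Each letter is replaced by its mirror in the alphabet: a↔z, b↔y, c↔x, and so on (the Atbash cipher).
Undoing it on tznnz: t↔g, z↔a, n↔m, n↔m, z↔a.

gamma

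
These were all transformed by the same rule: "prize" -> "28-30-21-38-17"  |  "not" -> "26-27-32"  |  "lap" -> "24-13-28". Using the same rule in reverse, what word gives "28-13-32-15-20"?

patch

Each letter is replaced by its alphabet position (a=1..z=26) + 12.
Decoding 28-13-32-15-20: 28→(28−12)÷1=16=p, 13→(13−12)÷1=1=a, 32→(32−12)÷1=20=t, 15→(15−12)÷1=3=c, 20→(20−12)÷1=8=h.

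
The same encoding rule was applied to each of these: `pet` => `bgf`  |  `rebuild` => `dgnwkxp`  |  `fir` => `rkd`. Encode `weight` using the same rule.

The shift depends on letter class: consonant p→b is +12, but vowel e→g is +2. Vowels shift forward by 2 and consonants shift forward by 12.
Applying it to weight: w(cons)+12=i, e(vowel)+2=g, i(vowel)+2=k, g(cons)+12=s, h(cons)+12=t, t(cons)+12=f.

igkstf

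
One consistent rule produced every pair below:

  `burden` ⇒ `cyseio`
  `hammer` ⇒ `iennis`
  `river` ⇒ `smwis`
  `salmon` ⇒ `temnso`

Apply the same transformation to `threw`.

The shift depends on letter class: consonant b→c is +1, but vowel u→y is +4. Two shifts are in play — +4 for a/e/i/o/u, +1 for every other letter.
Applying it to threw: t(cons)+1=u, h(cons)+1=i, r(cons)+1=s, e(vowel)+4=i, w(cons)+1=x.

uisix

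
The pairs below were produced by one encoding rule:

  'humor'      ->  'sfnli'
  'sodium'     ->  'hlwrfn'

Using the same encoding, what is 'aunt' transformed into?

Each pair mirrors across the alphabet (h↔s, u↔f, m↔n): positions sum to 25. Letters are reflected about the middle of the alphabet (position → 25−position): Atbash.
On aunt: a↔z, u↔f, n↔m, t↔g.

zfmg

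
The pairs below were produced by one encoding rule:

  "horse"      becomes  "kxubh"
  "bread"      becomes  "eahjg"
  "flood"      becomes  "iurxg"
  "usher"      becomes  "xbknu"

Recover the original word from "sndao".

Shifts by position in horse: pos 0: h→k (+3), pos 1: o→x (+9), pos 2: r→u (+3), pos 3: s→b (+9) — repeating every 2. The shifts repeat in a cycle of length 2: positions 0,1,… shift by +3, +9, then the pattern repeats.
Reversing it on sndao: s−3=p, n−9=e, d−3=a, a−9=r, o−3=l.

pearl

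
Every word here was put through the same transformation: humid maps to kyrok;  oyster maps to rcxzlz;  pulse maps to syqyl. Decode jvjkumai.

greenery

In humid: h→k is +3, u→y is +4, m→r is +5, i→o is +6 — the shift increases by 1 each position. Letter i (0-indexed) is shifted by i+3, so successive shifts are 3, 4, 5, ….
Undoing it on jvjkumai: j−3=g, v−4=r, j−5=e, k−6=e, u−7=n, m−8=e, a−9=r, i−10=y.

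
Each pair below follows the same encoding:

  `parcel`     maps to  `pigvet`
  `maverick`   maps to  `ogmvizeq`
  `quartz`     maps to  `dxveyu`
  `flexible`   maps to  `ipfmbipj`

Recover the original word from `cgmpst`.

The output letters match the input read backwards, each shifted +4: parcel reversed is lecrap. Read the word backwards and shift each letter +4.
Decoding cgmpst: shift back: c−4=y, g−4=c, m−4=i, p−4=l, s−4=o, t−4=p → ycilop; then reverse → policy.

policy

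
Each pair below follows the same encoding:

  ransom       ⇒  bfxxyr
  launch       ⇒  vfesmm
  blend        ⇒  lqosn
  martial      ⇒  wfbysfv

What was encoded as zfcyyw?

The shifts repeat in a cycle of length 2: positions 0,1,… shift by +10, +5, then the pattern repeats.
Undoing it on zfcyyw: z−10=p, f−5=a, c−10=s, y−5=t, y−10=o, w−5=r.

pastor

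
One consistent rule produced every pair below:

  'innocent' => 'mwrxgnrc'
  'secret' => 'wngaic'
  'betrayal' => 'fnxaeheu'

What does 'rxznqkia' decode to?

A repeating key of period 2 is used — shifts +4, +9 over and over.
Reversing it on rxznqkia: r−4=n, x−9=o, z−4=v, n−9=e, q−4=m, k−9=b, i−4=e, a−9=r.

november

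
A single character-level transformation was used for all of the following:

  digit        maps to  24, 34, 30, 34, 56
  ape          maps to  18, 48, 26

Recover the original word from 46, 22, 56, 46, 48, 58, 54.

octopus

d(#4)→24 and i(#9)→34: differences scale by 2, so n = 2·pos + 16. Each letter becomes 2×(its alphabet position, a=1..z=26) + 16.
Decoding 46, 22, 56, 46, 48, 58, 54: 46→(46−16)÷2=15=o, 22→(22−16)÷2=3=c, 56→(56−16)÷2=20=t, 46→(46−16)÷2=15=o, 48→(48−16)÷2=16=p, 58→(58−16)÷2=21=u, 54→(54−16)÷2=19=s.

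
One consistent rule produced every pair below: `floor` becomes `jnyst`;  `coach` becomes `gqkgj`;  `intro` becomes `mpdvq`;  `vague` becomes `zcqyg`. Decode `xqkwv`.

toast

Shifts by position in floor: pos 0: f→j (+4), pos 1: l→n (+2), pos 2: o→y (+10), pos 3: o→s (+4), pos 4: r→t (+2) — repeating every 3. It's a Vigenère-style cipher with numeric key [4,2,10]: position i shifts by key[i mod 3].
Reversing it on xqkwv: x−4=t, q−2=o, k−10=a, w−4=s, v−2=t.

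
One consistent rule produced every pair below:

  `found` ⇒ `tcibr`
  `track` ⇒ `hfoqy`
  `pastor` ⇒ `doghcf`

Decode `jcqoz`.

vocal

Compare letters: f→t is +14, o→c is +14, u→i is +14 — a constant shift. Each letter is shifted forward by 14 in the alphabet (a Caesar shift of +14).
Decoding jcqoz: j−14=v, c−14=o, q−14=c, o−14=a, z−14=l.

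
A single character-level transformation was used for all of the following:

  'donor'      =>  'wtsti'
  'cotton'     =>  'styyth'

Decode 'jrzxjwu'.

The output letters match the input read backwards, each shifted +5: donor reversed is ronod. Two steps: reverse the string, then apply a Caesar shift of +5.
Reversing it on jrzxjwu: shift back: j−5=e, r−5=m, z−5=u, x−5=s, j−5=e, w−5=r, u−5=p → emuserp; then reverse → presume.

presume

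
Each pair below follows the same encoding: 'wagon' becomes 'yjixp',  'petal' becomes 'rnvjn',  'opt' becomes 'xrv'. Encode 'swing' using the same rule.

uyrpi

Two shifts are in play — +9 for a/e/i/o/u, +2 for every other letter.
On swing: s(cons)+2=u, w(cons)+2=y, i(vowel)+9=r, n(cons)+2=p, g(cons)+2=i.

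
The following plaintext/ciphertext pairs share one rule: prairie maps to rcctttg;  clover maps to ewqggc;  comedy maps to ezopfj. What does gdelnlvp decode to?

escalate

The shifts repeat in a cycle of length 2: positions 0,1,… shift by +2, +11, then the pattern repeats.
Decoding gdelnlvp: g−2=e, d−11=s, e−2=c, l−11=a, n−2=l, l−11=a, v−2=t, p−11=e.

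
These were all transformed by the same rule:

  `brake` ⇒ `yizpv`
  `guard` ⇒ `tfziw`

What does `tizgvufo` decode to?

grateful

Each pair mirrors across the alphabet (b↔y, r↔i, a↔z): positions sum to 25. This is the alphabet-reversal cipher (Atbash): a becomes z, b becomes y, etc.
Reversing it on tizgvufo: t↔g, i↔r, z↔a, g↔t, v↔e, u↔f, f↔u, o↔l.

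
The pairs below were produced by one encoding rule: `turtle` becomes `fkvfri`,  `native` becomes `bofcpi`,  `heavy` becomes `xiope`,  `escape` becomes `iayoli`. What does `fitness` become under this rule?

ncfbiaa

t(19)→f(5) and u(20)→k(10) fit y≡5x+14 (mod 26); the inverse of 5 mod 26 is 21. This is an affine cipher: with a=0,…,z=25, each position x becomes (5x+14) mod 26.
Applying it to fitness: f(5)→5·5+14≡13=n; i(8)→5·8+14≡2=c; t(19)→5·19+14≡5=f; n(13)→5·13+14≡1=b; e(4)→5·4+14≡8=i; s(18)→5·18+14≡0=a; s(18)→5·18+14≡0=a (all mod 26).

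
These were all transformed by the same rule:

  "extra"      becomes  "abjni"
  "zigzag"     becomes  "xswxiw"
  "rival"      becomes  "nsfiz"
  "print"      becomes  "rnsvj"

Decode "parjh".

depth

e(4)→a(0) and x(23)→b(1) fit y≡11x+8 (mod 26); the inverse of 11 mod 26 is 19. Treating letters as 0–25, the rule is x ↦ 11x + 8 (mod 26).
Undoing it on parjh: p(15)→19·(15−8)≡3=d; a(0)→19·(0−8)≡4=e; r(17)→19·(17−8)≡15=p; j(9)→19·(9−8)≡19=t; h(7)→19·(7−8)≡7=h (all mod 26).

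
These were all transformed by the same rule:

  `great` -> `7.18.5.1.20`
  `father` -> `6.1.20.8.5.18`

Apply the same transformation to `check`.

g is letter #7 and maps to 7: an offset of 0. Each letter is replaced by its alphabet position (a=1, b=2, …, z=26).
For check: c=3→3, h=8→8, e=5→5, c=3→3, k=11→11.

3.8.5.3.11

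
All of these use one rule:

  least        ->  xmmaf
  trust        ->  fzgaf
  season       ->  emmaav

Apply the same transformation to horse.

Shifts by position in least: pos 0: l→x (+12), pos 1: e→m (+8), pos 2: a→m (+12), pos 3: s→a (+8) — repeating every 2. It's a Vigenère-style cipher with numeric key [12,8]: position i shifts by key[i mod 2].
For horse: h+12=t, o+8=w, r+12=d, s+8=a, e+12=q.

twdaq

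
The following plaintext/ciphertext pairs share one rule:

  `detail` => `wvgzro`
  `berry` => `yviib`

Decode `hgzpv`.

Each pair mirrors across the alphabet (d↔w, e↔v, t↔g): positions sum to 25. This is the alphabet-reversal cipher (Atbash): a becomes z, b becomes y, etc.
Undoing it on hgzpv: h↔s, g↔t, z↔a, p↔k, v↔e.

stake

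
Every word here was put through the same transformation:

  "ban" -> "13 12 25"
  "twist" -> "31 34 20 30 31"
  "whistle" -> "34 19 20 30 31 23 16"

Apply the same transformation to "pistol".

b is letter #2 and maps to 13: an offset of 11. Letters become their 1-based position plus 11 (so a→12, b→13, …).
Applying it to pistol: p=16→27, i=9→20, s=19→30, t=20→31, o=15→26, l=12→23.

27 20 30 31 26 23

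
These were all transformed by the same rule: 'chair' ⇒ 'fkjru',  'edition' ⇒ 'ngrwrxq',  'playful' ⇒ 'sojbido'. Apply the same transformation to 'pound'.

sxdqg

Vowels shift forward by 9 and consonants shift forward by 3.
Applying it to pound: p(cons)+3=s, o(vowel)+9=x, u(vowel)+9=d, n(cons)+3=q, d(cons)+3=g.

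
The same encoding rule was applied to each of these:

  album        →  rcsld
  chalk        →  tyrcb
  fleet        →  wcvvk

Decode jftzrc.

social

Compare letters: a→r is +17, l→c is +17, b→s is +17 — a constant shift. Every letter moves 17 places later in the alphabet, wrapping around z→a.
Undoing it on jftzrc: j−17=s, f−17=o, t−17=c, z−17=i, r−17=a, c−17=l.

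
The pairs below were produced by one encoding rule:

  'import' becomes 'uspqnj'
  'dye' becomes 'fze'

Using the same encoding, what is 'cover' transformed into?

sfwpd

The output letters match the input read backwards, each shifted +1: import reversed is tropmi. Read the word backwards and shift each letter +1.
Applying it to cover: reverse → revoc; then shift: r+1=s, e+1=f, v+1=w, o+1=p, c+1=d.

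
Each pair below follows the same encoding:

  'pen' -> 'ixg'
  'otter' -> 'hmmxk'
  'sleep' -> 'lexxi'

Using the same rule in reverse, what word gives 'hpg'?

own

Compare letters: p→i is +19, e→x is +19, n→g is +19 — a constant shift. It's a constant shift of +19 (ROT19).
Decoding hpg: h−19=o, p−19=w, g−19=n.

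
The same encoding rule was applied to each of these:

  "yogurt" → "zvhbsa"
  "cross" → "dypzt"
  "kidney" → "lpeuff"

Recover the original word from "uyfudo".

Shifts by position in yogurt: pos 0: y→z (+1), pos 1: o→v (+7), pos 2: g→h (+1), pos 3: u→b (+7) — repeating every 2. It's a Vigenère-style cipher with numeric key [1,7]: position i shifts by key[i mod 2].
Decoding uyfudo: u−1=t, y−7=r, f−1=e, u−7=n, d−1=c, o−7=h.

trench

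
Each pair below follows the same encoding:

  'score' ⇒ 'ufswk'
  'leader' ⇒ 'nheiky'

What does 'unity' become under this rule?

wqmye

Letter i (0-indexed) is shifted by i+2, so successive shifts are 2, 3, 4, ….
For unity: u+2=w, n+3=q, i+4=m, t+5=y, y+6=e.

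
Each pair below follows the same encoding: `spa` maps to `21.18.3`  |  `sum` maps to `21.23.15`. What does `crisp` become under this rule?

s is letter #19 and maps to 21: an offset of 2. Each letter is replaced by its alphabet position (a=1..z=26) + 2.
For crisp: c=3→5, r=18→20, i=9→11, s=19→21, p=16→18.

5.20.11.21.18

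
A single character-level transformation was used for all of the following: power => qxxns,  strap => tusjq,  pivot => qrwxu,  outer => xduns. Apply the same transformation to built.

Vowels shift forward by 9 and consonants shift forward by 1.
For built: b(cons)+1=c, u(vowel)+9=d, i(vowel)+9=r, l(cons)+1=m, t(cons)+1=u.

cdrmu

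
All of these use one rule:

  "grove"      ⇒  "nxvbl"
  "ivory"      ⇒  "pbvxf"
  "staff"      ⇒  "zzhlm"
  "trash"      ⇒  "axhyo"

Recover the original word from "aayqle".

Shifts by position in grove: pos 0: g→n (+7), pos 1: r→x (+6), pos 2: o→v (+7), pos 3: v→b (+6) — repeating every 2. A repeating key of period 2 is used — shifts +7, +6 over and over.
Undoing it on aayqle: a−7=t, a−6=u, y−7=r, q−6=k, l−7=e, e−6=y.

turkey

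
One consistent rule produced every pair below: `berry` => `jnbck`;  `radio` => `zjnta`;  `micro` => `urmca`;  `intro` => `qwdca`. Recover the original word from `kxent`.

couch

Each letter shifts forward by (position + 8), i.e. 8, 9, 10, … — the shift grows by one for each successive letter.
Undoing it on kxent: k−8=c, x−9=o, e−10=u, n−11=c, t−12=h.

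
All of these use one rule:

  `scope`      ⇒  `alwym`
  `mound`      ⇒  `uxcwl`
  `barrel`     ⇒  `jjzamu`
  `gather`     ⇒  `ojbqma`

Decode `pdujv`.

human

The shifts repeat in a cycle of length 2: positions 0,1,… shift by +8, +9, then the pattern repeats.
Reversing it on pdujv: p−8=h, d−9=u, u−8=m, j−9=a, v−8=n.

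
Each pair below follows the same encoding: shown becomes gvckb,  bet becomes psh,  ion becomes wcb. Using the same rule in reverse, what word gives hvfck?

throw

Compare letters: s→g is +14, h→v is +14, o→c is +14 — a constant shift. This is a Caesar cipher with shift 14.
Undoing it on hvfck: h−14=t, v−14=h, f−14=r, c−14=o, k−14=w.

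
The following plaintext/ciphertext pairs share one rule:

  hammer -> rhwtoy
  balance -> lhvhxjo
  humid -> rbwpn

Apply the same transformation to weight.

glsnra

A repeating key of period 2 is used — shifts +10, +7 over and over.
Applying it to weight: w+10=g, e+7=l, i+10=s, g+7=n, h+10=r, t+7=a.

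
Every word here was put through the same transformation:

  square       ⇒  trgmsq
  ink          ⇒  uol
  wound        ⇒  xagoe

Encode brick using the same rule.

The shift depends on letter class: consonant s→t is +1, but vowel u→g is +12. The rule splits by letter class: vowels +12, consonants +1.
Applying it to brick: b(cons)+1=c, r(cons)+1=s, i(vowel)+12=u, c(cons)+1=d, k(cons)+1=l.

csudl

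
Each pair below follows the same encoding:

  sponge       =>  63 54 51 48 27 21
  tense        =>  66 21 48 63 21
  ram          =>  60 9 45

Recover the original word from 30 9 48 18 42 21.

s(#19)→63 and p(#16)→54: differences scale by 3, so n = 3·pos + 6. The formula is n = 3×(alphabet index, a=1) + 6.
Decoding 30 9 48 18 42 21: 30→(30−6)÷3=8=h, 9→(9−6)÷3=1=a, 48→(48−6)÷3=14=n, 18→(18−6)÷3=4=d, 42→(42−6)÷3=12=l, 21→(21−6)÷3=5=e.

handle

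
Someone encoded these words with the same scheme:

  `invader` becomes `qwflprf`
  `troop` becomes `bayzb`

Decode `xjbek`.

party

In invader: i→q is +8, n→w is +9, v→f is +10, a→l is +11 — the shift increases by 1 each position. The shift increases by 1 at each position, starting from +8: 8, 9, 10, ….
Reversing it on xjbek: x−8=p, j−9=a, b−10=r, e−11=t, k−12=y.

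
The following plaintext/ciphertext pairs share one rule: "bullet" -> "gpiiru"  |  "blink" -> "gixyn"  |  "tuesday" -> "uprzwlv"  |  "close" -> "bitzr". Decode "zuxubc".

stitch

This is an affine cipher: with a=0,…,z=25, each position x becomes (21x+11) mod 26.
Reversing it on zuxubc: z(25)→5·(25−11)≡18=s; u(20)→5·(20−11)≡19=t; x(23)→5·(23−11)≡8=i; u(20)→5·(20−11)≡19=t; b(1)→5·(1−11)≡2=c; c(2)→5·(2−11)≡7=h (all mod 26).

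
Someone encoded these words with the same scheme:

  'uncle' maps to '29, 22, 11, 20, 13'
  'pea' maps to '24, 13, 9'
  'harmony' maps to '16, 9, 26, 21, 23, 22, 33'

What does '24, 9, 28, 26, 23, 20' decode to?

patrol

u is letter #21 and maps to 29: an offset of 8. Letters become their 1-based position plus 8 (so a→9, b→10, …).
Undoing it on 24, 9, 28, 26, 23, 20: 24→(24−8)÷1=16=p, 9→(9−8)÷1=1=a, 28→(28−8)÷1=20=t, 26→(26−8)÷1=18=r, 23→(23−8)÷1=15=o, 20→(20−8)÷1=12=l.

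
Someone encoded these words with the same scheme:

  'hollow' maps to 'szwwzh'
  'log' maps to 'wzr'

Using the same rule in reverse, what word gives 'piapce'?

Each letter is shifted forward by 11 in the alphabet (a Caesar shift of +11).
Decoding piapce: p−11=e, i−11=x, a−11=p, p−11=e, c−11=r, e−11=t.

expert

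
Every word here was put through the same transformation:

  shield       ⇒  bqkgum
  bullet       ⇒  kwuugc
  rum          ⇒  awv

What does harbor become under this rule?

The shift depends on letter class: consonant s→b is +9, but vowel i→k is +2. Vowels shift forward by 2 and consonants shift forward by 9.
On harbor: h(cons)+9=q, a(vowel)+2=c, r(cons)+9=a, b(cons)+9=k, o(vowel)+2=q, r(cons)+9=a.

qcakqa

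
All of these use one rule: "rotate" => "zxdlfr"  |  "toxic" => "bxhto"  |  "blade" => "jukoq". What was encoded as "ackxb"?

Letter i (0-indexed) is shifted by i+8, so successive shifts are 8, 9, 10, ….
Decoding ackxb: a−8=s, c−9=t, k−10=a, x−11=m, b−12=p.

stamp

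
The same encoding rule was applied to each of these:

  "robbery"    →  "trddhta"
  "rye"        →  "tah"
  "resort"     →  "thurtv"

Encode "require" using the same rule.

The shift depends on letter class: consonant r→t is +2, but vowel o→r is +3. Two shifts are in play — +3 for a/e/i/o/u, +2 for every other letter.
For require: r(cons)+2=t, e(vowel)+3=h, q(cons)+2=s, u(vowel)+3=x, i(vowel)+3=l, r(cons)+2=t, e(vowel)+3=h.

thsxlth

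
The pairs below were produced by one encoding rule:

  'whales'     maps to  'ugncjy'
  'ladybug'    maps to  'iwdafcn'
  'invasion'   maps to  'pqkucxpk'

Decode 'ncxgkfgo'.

medieval

The output letters match the input read backwards, each shifted +2: whales reversed is selahw. Two steps: reverse the string, then apply a Caesar shift of +2.
Decoding ncxgkfgo: shift back: n−2=l, c−2=a, x−2=v, g−2=e, k−2=i, f−2=d, g−2=e, o−2=m → laveidem; then reverse → medieval.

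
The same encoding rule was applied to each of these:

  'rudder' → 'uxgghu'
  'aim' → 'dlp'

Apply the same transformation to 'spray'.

vsudb

This is a Caesar cipher with shift 3.
For spray: s+3=v, p+3=s, r+3=u, a+3=d, y+3=b.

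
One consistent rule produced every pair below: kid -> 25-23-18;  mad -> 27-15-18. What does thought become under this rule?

34-22-29-35-21-22-34

k is letter #11 and maps to 25: an offset of 14. The number is (letter's place in the alphabet, a=1) + 14.
For thought: t=20→34, h=8→22, o=15→29, u=21→35, g=7→21, h=8→22, t=20→34.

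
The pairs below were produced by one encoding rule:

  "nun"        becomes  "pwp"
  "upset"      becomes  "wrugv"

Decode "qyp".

Compare letters: n→p is +2, u→w is +2, n→p is +2 — a constant shift. Every letter moves 2 places later in the alphabet, wrapping around z→a.
Decoding qyp: q−2=o, y−2=w, p−2=n.

own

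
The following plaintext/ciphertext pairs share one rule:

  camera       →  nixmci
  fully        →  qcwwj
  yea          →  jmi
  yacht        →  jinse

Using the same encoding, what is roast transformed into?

cwide

Two shifts are in play — +8 for a/e/i/o/u, +11 for every other letter.
Applying it to roast: r(cons)+11=c, o(vowel)+8=w, a(vowel)+8=i, s(cons)+11=d, t(cons)+11=e.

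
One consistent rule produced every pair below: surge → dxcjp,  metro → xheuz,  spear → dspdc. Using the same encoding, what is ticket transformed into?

Shifts by position in surge: pos 0: s→d (+11), pos 1: u→x (+3), pos 2: r→c (+11), pos 3: g→j (+3) — repeating every 2. The shifts repeat in a cycle of length 2: positions 0,1,… shift by +11, +3, then the pattern repeats.
For ticket: t+11=e, i+3=l, c+11=n, k+3=n, e+11=p, t+3=w.

elnnpw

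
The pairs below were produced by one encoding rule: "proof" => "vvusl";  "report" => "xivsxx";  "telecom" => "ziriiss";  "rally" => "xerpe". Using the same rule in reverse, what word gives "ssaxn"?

Shifts by position in proof: pos 0: p→v (+6), pos 1: r→v (+4), pos 2: o→u (+6), pos 3: o→s (+4) — repeating every 2. It's a Vigenère-style cipher with numeric key [6,4]: position i shifts by key[i mod 2].
Undoing it on ssaxn: s−6=m, s−4=o, a−6=u, x−4=t, n−6=h.

mouth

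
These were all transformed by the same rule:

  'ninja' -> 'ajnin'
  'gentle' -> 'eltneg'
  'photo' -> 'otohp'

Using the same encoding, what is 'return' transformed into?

nruter

The output letters match the input read backwards: ninja reversed is ajnin. The word is simply reversed.
On return: reverse → nruter.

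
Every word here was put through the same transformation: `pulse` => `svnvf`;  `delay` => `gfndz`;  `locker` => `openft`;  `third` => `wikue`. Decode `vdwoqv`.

sculpt

It's a Vigenère-style cipher with numeric key [3,1,2]: position i shifts by key[i mod 3].
Undoing it on vdwoqv: v−3=s, d−1=c, w−2=u, o−3=l, q−1=p, v−2=t.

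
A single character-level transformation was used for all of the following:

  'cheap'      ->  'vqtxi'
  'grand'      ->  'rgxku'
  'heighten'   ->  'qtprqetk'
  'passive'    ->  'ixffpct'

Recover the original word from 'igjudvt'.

c(2)→v(21) and h(7)→q(16) fit y≡25x+23 (mod 26); the inverse of 25 mod 26 is 25. This is an affine cipher: with a=0,…,z=25, each position x becomes (25x+23) mod 26.
Undoing it on igjudvt: i(8)→25·(8−23)≡15=p; g(6)→25·(6−23)≡17=r; j(9)→25·(9−23)≡14=o; u(20)→25·(20−23)≡3=d; d(3)→25·(3−23)≡20=u; v(21)→25·(21−23)≡2=c; t(19)→25·(19−23)≡4=e (all mod 26).

produce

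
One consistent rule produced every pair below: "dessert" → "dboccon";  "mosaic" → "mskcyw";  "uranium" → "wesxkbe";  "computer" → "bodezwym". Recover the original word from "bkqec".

The output letters match the input read backwards, each shifted +10: dessert reversed is tressed. The word is reversed, then every letter is shifted forward by 10.
Undoing it on bkqec: shift back: b−10=r, k−10=a, q−10=g, e−10=u, c−10=s → ragus; then reverse → sugar.

sugar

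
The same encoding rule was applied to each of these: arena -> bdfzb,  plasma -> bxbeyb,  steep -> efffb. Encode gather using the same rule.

The shift depends on letter class: consonant r→d is +12, but vowel a→b is +1. Two shifts are in play — +1 for a/e/i/o/u, +12 for every other letter.
For gather: g(cons)+12=s, a(vowel)+1=b, t(cons)+12=f, h(cons)+12=t, e(vowel)+1=f, r(cons)+12=d.

sbftfd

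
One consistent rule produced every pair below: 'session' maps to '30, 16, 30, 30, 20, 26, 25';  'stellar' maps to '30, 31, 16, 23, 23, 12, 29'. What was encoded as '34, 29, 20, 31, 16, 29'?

writer

The number is (letter's place in the alphabet, a=1) + 11.
Undoing it on 34, 29, 20, 31, 16, 29: 34→(34−11)÷1=23=w, 29→(29−11)÷1=18=r, 20→(20−11)÷1=9=i, 31→(31−11)÷1=20=t, 16→(16−11)÷1=5=e, 29→(29−11)÷1=18=r.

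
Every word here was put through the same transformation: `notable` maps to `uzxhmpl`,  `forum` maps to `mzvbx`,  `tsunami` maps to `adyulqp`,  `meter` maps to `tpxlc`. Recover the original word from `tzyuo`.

mound

It's a Vigenère-style cipher with numeric key [7,11,4]: position i shifts by key[i mod 3].
Undoing it on tzyuo: t−7=m, z−11=o, y−4=u, u−7=n, o−11=d.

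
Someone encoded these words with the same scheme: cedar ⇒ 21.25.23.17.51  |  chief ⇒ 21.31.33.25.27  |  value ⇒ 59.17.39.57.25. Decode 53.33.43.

c(#3)→21 and e(#5)→25: differences scale by 2, so n = 2·pos + 15. The formula is n = 2×(alphabet index, a=1) + 15.
Undoing it on 53.33.43: 53→(53−15)÷2=19=s, 33→(33−15)÷2=9=i, 43→(43−15)÷2=14=n.

sin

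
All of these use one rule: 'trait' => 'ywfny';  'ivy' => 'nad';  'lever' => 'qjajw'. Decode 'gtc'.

Each letter is shifted forward by 5 in the alphabet (a Caesar shift of +5).
Reversing it on gtc: g−5=b, t−5=o, c−5=x.

box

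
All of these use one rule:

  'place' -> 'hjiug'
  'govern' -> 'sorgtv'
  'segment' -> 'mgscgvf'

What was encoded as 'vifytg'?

nature

Treating letters as 0–25, the rule is x ↦ 19x + 8 (mod 26).
Decoding vifytg: v(21)→11·(21−8)≡13=n; i(8)→11·(8−8)≡0=a; f(5)→11·(5−8)≡19=t; y(24)→11·(24−8)≡20=u; t(19)→11·(19−8)≡17=r; g(6)→11·(6−8)≡4=e (all mod 26).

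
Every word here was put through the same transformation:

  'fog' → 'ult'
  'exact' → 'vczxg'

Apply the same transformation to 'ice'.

Each letter is replaced by its mirror in the alphabet: a↔z, b↔y, c↔x, and so on (the Atbash cipher).
For ice: i↔r, c↔x, e↔v.

rxv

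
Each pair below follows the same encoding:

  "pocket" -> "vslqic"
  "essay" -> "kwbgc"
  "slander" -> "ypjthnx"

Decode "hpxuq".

bloom

A repeating key of period 3 is used — shifts +6, +4, +9 over and over.
Reversing it on hpxuq: h−6=b, p−4=l, x−9=o, u−6=o, q−4=m.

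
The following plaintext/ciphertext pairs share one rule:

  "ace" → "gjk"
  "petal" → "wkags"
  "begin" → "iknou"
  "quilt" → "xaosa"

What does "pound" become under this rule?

wuauk

The shift depends on letter class: consonant c→j is +7, but vowel a→g is +6. Vowels shift forward by 6 and consonants shift forward by 7.
On pound: p(cons)+7=w, o(vowel)+6=u, u(vowel)+6=a, n(cons)+7=u, d(cons)+7=k.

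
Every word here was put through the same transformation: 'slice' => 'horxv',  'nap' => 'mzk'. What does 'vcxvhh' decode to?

excess

Each letter is replaced by its mirror in the alphabet: a↔z, b↔y, c↔x, and so on (the Atbash cipher).
Undoing it on vcxvhh: v↔e, c↔x, x↔c, v↔e, h↔s, h↔s.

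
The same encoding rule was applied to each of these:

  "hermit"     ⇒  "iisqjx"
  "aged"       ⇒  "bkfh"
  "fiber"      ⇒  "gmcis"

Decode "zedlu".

yacht

The shifts repeat in a cycle of length 2: positions 0,1,… shift by +1, +4, then the pattern repeats.
Decoding zedlu: z−1=y, e−4=a, d−1=c, l−4=h, u−1=t.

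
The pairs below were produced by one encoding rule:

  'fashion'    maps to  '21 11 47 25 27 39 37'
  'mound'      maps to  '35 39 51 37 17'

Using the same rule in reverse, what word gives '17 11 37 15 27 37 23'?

dancing

Each letter becomes 2×(its alphabet position, a=1..z=26) + 9.
Reversing it on 17 11 37 15 27 37 23: 17→(17−9)÷2=4=d, 11→(11−9)÷2=1=a, 37→(37−9)÷2=14=n, 15→(15−9)÷2=3=c, 27→(27−9)÷2=9=i, 37→(37−9)÷2=14=n, 23→(23−9)÷2=7=g.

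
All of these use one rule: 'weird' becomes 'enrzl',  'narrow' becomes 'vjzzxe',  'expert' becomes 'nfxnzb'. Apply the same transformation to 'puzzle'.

The shift depends on letter class: consonant w→e is +8, but vowel e→n is +9. Vowels shift forward by 9 and consonants shift forward by 8.
For puzzle: p(cons)+8=x, u(vowel)+9=d, z(cons)+8=h, z(cons)+8=h, l(cons)+8=t, e(vowel)+9=n.

xdhhtn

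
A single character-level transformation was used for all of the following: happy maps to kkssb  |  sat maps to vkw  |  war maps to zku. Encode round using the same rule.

uyeqg

The shift depends on letter class: consonant h→k is +3, but vowel a→k is +10. Two shifts are in play — +10 for a/e/i/o/u, +3 for every other letter.
For round: r(cons)+3=u, o(vowel)+10=y, u(vowel)+10=e, n(cons)+3=q, d(cons)+3=g.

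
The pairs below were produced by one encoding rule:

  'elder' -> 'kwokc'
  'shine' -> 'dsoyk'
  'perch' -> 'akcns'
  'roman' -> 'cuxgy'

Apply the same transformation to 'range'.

The shift depends on letter class: consonant l→w is +11, but vowel e→k is +6. Vowels shift forward by 6 and consonants shift forward by 11.
Applying it to range: r(cons)+11=c, a(vowel)+6=g, n(cons)+11=y, g(cons)+11=r, e(vowel)+6=k.

cgyrk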